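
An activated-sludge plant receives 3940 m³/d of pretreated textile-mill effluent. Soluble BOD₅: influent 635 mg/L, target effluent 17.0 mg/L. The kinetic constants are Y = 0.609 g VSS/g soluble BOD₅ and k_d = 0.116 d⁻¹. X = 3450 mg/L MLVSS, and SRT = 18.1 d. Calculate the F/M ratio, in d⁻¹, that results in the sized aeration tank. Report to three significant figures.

F/M ≈ 0.289 d⁻¹

Steady-state biomass mass balance: V·X·(1 + k_d·θ_c) = Y·Q·(S₀ − S)·θ_c, so V = 0.609 × 3940 × (635 − 17.0) × 18.1 / [3450 × (1 + 0.116 × 18.1)] = 2.68×10^7 / 10694 = 2510 m³.
F/M = applied load / biomass = Q·S₀/(V·X) = 3940 × 635 / (2510 × 3450) = 0.2889 d⁻¹.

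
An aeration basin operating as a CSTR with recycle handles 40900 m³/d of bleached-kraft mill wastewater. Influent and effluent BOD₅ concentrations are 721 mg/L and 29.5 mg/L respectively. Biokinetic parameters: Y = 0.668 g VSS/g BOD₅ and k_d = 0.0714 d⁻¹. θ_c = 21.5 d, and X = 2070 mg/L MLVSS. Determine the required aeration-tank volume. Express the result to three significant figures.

V ≈ 77400 m³

Rearranging the biomass balance for a CMAS with decay, V = Y·Q·ΔS·θ_c / [X·(1+k_d θ_c)] = 0.668 × 40900 × (721 − 29.5) × 21.5 / [2070 × (1 + 0.0714 × 21.5)] = 4.06×10^8 / 5248 = 77404 m³.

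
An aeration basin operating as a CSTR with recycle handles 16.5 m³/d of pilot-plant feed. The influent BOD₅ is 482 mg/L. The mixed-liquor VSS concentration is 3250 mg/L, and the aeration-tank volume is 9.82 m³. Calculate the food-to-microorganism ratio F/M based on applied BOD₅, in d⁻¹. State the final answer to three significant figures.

F/M ≈ 0.249 d⁻¹

Food-to-microorganism ratio F/M = Q S₀ / (V X) = 16.5 × 482 / (9.820 × 3250) = 0.2492 d⁻¹.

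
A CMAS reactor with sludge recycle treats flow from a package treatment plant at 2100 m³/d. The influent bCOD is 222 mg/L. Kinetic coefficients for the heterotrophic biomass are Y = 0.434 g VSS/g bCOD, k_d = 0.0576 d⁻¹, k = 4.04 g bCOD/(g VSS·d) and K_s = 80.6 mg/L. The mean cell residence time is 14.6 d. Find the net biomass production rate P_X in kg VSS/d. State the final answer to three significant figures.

P_X ≈ 107 kg VSS/d

Effluent substrate depends only on kinetics and SRT: S = K_s(1 + k_d θ_c) / [θ_c(Yk − k_d) − 1] = 80.6 × (1 + 0.0576 × 14.6) / [14.6 × (0.434 × 4.04 − 0.0576) − 1] = 148.4 / 23.76 = 6.246 mg/L.
Correct the yield for decay: Y_obs = Y/(1 + k_d θ_c) = 0.434 / (1 + 0.0576 × 14.6) = 0.434 / 1.841 = 0.2357.
ΔS = 222 − 6.25 = 215.8 mg/L, so the substrate removal rate is 2100 × 215.8/1000 = 453.1 kg bCOD/d.
Biomass produced: P_X = Y_obs·Q·ΔS = 0.2357 × 453.1 ≈ 106.8 kg VSS/d.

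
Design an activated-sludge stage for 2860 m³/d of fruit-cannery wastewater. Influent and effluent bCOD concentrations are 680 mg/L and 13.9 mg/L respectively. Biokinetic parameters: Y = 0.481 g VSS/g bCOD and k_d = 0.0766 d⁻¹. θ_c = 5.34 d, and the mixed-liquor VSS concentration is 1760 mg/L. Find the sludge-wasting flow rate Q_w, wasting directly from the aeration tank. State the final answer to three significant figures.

Rearranging the biomass balance for a CMAS with decay, V = Y·Q·ΔS·θ_c / [X·(1+k_d θ_c)] = 0.481 × 2860 × (680 − 13.9) × 5.34 / [1760 × (1 + 0.0766 × 5.34)] = 4.89×10^6 / 2480 = 1973 m³.
For wasting at MLVSS concentration, Q_w = V/θ_c = 1973/5.34 = 369.5 m³/d.

Q_w ≈ 369 m³/d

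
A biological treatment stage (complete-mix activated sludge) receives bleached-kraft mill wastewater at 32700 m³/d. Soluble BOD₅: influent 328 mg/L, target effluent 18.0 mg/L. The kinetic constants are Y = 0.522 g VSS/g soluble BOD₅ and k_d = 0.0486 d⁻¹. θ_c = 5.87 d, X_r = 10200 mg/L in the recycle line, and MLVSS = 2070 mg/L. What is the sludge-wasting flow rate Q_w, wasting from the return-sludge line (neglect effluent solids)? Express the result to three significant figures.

Steady-state biomass mass balance: V·X·(1 + k_d·θ_c) = Y·Q·(S₀ − S)·θ_c, so V = 0.522 × 32700 × (328 − 18.0) × 5.87 / [2070 × (1 + 0.0486 × 5.87)] = 3.11×10^7 / 2661 = 11675 m³.
Q_w = (V·X)/(θ_c X_r) = 11675 × 2070 / (5.87 × 10200) = 403.6 m³/d.

Q_w ≈ 404 m³/d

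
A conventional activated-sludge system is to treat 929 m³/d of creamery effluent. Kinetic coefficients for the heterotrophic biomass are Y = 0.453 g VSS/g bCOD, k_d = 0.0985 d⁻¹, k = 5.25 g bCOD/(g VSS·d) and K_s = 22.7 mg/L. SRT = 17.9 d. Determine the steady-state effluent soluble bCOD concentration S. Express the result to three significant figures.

S ≈ 1.58 mg/L

From the Monod/SRT balance for a CMAS, S = K_s·(1+k_d θ_c)/[θ_c·(Y k − k_d) − 1] = 22.7 × (1 + 0.0985 × 17.9) / [17.9 × (0.453 × 5.25 − 0.0985) − 1] = 62.72 / 39.81 = 1.576 mg/L.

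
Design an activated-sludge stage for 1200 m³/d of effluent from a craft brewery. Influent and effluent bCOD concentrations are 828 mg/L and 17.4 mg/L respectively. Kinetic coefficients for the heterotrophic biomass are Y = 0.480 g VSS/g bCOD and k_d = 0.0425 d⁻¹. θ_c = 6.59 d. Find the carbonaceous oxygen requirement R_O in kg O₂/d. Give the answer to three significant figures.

Correct the yield for decay: Y_obs = Y/(1 + k_d θ_c) = 0.480 / (1 + 0.0425 × 6.59) = 0.480 / 1.280 = 0.3750.
Mass of bCOD removed per day: Q(S₀ − S) = 1200 × 810.6 g/m³ = 972.7 kg/d.
P_X = Y_obs·Q·(S₀ − S) = 0.3750 × 972.7 = 364.7 kg VSS/d.
R_O = Q·ΔS − 1.42 P_X = 972.7 − 517.9 = 454.8 kg O₂/d.

R_O ≈ 455 kg O₂/d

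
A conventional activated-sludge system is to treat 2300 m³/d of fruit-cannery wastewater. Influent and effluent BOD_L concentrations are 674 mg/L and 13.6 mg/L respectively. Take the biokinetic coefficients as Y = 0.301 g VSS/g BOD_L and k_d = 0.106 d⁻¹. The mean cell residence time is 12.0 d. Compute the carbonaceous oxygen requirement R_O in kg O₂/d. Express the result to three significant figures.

R_O ≈ 1230 kg O₂/d

Correct the yield for decay: Y_obs = Y/(1 + k_d θ_c) = 0.301 / (1 + 0.106 × 12.0) = 0.301 / 2.272 = 0.1325.
Mass of BOD_L removed per day: Q(S₀ − S) = 2300 × 660.4 g/m³ = 1519 kg/d.
Biomass synthesised: P_X = Y_obs × 1519 = 201.2 kg VSS/d.
R_O = Q·(S₀ − S) − 1.42·P_X = 1519 − 1.42 × 201.2 = 1233 kg O₂/d.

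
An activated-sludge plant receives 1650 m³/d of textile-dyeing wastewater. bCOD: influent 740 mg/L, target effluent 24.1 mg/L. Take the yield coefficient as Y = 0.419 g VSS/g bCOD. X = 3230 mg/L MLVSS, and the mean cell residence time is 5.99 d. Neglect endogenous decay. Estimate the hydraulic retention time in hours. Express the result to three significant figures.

τ ≈ 13.4 h

V·X = Y·Q·ΔS·θ_c gives V = 0.419 × 1650 × (740 − 24.1) × 5.99 / 3230 = 917.9 m³.
HRT = V/Q = 917.9 m³ / 1650 m³·d⁻¹ = 0.5563 d × 24 = 13.35 h.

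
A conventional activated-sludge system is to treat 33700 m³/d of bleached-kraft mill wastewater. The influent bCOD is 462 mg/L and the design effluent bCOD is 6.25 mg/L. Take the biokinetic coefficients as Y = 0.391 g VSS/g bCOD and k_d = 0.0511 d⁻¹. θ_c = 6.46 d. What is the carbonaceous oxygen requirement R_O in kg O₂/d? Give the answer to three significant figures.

Observed yield with endogenous decay: Y_obs = Y / (1 + k_d·θ_c) = 0.391 / (1 + 0.0511 × 6.46) = 0.391 / 1.330 = 0.2940 g VSS/g bCOD.
Substrate removed = Q·(S₀ − S) = 33700 m³/d × (462 − 6.25) g/m³ = 1.54×10^7 g/d = 15359 kg/d.
Net sludge production P_X = 0.2940 × 15359 = 4515 kg VSS/d.
R_O = Q·(S₀ − S) − 1.42·P_X = 15359 − 1.42 × 4515 = 8948 kg O₂/d.

R_O ≈ 8950 kg O₂/d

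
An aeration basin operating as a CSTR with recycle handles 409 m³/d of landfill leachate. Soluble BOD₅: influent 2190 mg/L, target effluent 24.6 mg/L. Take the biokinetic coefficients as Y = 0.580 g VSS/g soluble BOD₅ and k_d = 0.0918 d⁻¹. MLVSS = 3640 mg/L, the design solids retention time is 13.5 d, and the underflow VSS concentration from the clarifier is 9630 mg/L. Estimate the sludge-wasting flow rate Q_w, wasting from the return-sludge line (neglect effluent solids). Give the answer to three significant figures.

Q_w ≈ 23.8 m³/d

Rearranging the biomass balance for a CMAS with decay, V = Y·Q·ΔS·θ_c / [X·(1+k_d θ_c)] = 0.580 × 409 × (2190 − 24.6) × 13.5 / [3640 × (1 + 0.0918 × 13.5)] = 6.93×10^6 / 8151 = 850.8 m³.
θ_c = V·X/(Q_w·X_r) when wasting from the recycle, so Q_w = V·X/(θ_c·X_r) = 850.8 × 3640 / (13.5 × 9630) = 23.82 m³/d.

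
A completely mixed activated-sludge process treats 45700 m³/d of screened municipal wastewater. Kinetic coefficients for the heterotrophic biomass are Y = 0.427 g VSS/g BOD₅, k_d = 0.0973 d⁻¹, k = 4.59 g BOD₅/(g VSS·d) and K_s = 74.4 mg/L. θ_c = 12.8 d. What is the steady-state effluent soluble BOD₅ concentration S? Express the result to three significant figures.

S ≈ 7.31 mg/L

From the Monod/SRT balance for a CMAS, S = K_s·(1+k_d θ_c)/[θ_c·(Y k − k_d) − 1] = 74.4 × (1 + 0.0973 × 12.8) / [12.8 × (0.427 × 4.59 − 0.0973) − 1] = 167.1 / 22.84 = 7.314 mg/L.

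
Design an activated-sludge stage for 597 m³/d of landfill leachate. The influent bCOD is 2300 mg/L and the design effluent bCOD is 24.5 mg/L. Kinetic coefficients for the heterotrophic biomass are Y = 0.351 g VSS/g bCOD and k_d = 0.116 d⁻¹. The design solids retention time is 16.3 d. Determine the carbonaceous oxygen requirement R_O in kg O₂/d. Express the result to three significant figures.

Observed yield with endogenous decay: Y_obs = Y / (1 + k_d·θ_c) = 0.351 / (1 + 0.116 × 16.3) = 0.351 / 2.891 = 0.1214 g VSS/g bCOD.
ΔS = 2300 − 24.5 = 2276 mg/L, so the substrate removal rate is 597 × 2276/1000 = 1358 kg bCOD/d.
Net sludge production P_X = 0.1214 × 1358 = 164.9 kg VSS/d.
R_O = Q·ΔS − 1.42 P_X = 1358 − 234.2 = 1124 kg O₂/d.

R_O ≈ 1120 kg O₂/d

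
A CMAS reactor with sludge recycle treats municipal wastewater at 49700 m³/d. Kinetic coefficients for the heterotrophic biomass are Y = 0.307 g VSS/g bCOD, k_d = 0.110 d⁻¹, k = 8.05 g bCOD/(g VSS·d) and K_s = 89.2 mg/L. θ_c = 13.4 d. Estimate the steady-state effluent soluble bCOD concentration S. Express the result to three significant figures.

S ≈ 7.20 mg/L

For a completely mixed reactor with recycle the Lawrence–McCarty relation gives S = K_s·(1 + k_d·θ_c) / [θ_c·(Y·k − k_d) − 1] = 89.2 × (1 + 0.110 × 13.4) / [13.4 × (0.307 × 8.05 − 0.110) − 1] = 220.7 / 30.64 = 7.202 mg/L.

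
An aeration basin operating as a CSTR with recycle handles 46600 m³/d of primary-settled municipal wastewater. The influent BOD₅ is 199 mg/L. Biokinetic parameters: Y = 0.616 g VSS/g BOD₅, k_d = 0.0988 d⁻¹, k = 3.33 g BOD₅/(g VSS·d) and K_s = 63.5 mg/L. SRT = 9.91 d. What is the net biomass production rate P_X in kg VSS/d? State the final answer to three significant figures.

P_X ≈ 2790 kg VSS/d

For a completely mixed reactor with recycle the Lawrence–McCarty relation gives S = K_s·(1 + k_d·θ_c) / [θ_c·(Y·k − k_d) − 1] = 63.5 × (1 + 0.0988 × 9.91) / [9.91 × (0.616 × 3.33 − 0.0988) − 1] = 125.7 / 18.35 = 6.849 mg/L.
Y_obs = Y / (1 + k_d θ_c) = 0.616 / (1 + 0.0988 × 9.91) = 0.616 / 1.979 = 0.3113.
ΔS = 199 − 6.85 = 192.2 mg/L, so the substrate removal rate is 46600 × 192.2/1000 = 8954 kg BOD₅/d.
P_X = Y_obs · Q(S₀ − S) = 0.3113 × 8954 = 2787 kg VSS/d.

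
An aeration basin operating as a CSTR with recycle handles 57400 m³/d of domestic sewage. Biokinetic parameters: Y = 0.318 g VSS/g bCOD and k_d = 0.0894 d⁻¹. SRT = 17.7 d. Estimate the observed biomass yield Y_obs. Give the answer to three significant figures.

Correct the yield for decay: Y_obs = Y/(1 + k_d θ_c) = 0.318 / (1 + 0.0894 × 17.7) = 0.318 / 2.582 = 0.1231.

Y_obs ≈ 0.123 g VSS/g bCOD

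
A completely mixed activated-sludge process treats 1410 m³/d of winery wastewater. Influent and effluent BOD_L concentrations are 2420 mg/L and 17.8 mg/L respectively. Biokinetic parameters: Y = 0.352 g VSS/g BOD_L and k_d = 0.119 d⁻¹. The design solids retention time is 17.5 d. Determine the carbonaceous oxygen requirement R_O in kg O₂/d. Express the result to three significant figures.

R_O ≈ 2840 kg O₂/d

Observed yield with endogenous decay: Y_obs = Y / (1 + k_d·θ_c) = 0.352 / (1 + 0.119 × 17.5) = 0.352 / 3.083 = 0.1142 g VSS/g BOD_L.
Mass of BOD_L removed per day: Q(S₀ − S) = 1410 × 2402 g/m³ = 3387 kg/d.
P_X = Y_obs·Q·(S₀ − S) = 0.1142 × 3387 = 386.8 kg VSS/d.
R_O = Q·ΔS − 1.42 P_X = 3387 − 549.2 = 2838 kg O₂/d.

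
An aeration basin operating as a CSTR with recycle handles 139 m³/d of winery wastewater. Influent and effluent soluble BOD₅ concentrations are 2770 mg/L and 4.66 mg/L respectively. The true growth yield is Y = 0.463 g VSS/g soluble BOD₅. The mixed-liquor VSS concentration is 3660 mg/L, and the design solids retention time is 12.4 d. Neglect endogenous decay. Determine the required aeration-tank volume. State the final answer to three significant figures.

V ≈ 603 m³

With k_d = 0 the design equation reduces to V = Y Q (S₀−S) θ_c / X = 0.463 × 139 × (2770 − 4.66) × 12.4 / 3660 = 603.0 m³.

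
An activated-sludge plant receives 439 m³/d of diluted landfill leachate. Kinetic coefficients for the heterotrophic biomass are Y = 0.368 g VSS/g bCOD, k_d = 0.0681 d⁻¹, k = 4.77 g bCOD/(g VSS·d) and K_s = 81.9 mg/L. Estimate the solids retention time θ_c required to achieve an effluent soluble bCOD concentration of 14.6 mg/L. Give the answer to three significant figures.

Specific growth rate at S = 14.6 mg/L: μ = YkS/(K_s+S) = 0.368·4.77·14.6/(81.9+14.6) = 0.2656 d⁻¹.
θ_c = 1/(μ − k_d) = 1/(0.2656 − 0.0681) = 1/0.1975 = 5.064 d.

θ_c ≈ 5.06 d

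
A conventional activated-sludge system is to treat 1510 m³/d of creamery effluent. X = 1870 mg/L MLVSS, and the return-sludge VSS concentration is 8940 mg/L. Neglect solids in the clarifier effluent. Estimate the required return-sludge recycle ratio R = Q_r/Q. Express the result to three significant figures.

R = Q_r/Q = X/(X_r − X) = 1870 / (8940 − 1870) = 0.2645.

R ≈ 0.264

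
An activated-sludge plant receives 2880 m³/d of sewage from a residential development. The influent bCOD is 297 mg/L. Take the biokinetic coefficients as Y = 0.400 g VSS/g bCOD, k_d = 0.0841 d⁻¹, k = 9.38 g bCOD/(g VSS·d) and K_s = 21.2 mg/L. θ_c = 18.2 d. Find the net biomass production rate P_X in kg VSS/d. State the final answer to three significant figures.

For a completely mixed reactor with recycle the Lawrence–McCarty relation gives S = K_s·(1 + k_d·θ_c) / [θ_c·(Y·k − k_d) − 1] = 21.2 × (1 + 0.0841 × 18.2) / [18.2 × (0.400 × 9.38 − 0.0841) − 1] = 53.65 / 65.76 = 0.8159 mg/L.
Correct the yield for decay: Y_obs = Y/(1 + k_d θ_c) = 0.400 / (1 + 0.0841 × 18.2) = 0.400 / 2.531 = 0.1581.
Substrate removed = Q·(S₀ − S) = 2880 m³/d × (297 − 0.816) g/m³ = 8.53×10^5 g/d = 853.0 kg/d.
So the net sludge growth is P_X = 0.1581 × 853.0 = 134.8 kg VSS/d.

P_X ≈ 135 kg VSS/d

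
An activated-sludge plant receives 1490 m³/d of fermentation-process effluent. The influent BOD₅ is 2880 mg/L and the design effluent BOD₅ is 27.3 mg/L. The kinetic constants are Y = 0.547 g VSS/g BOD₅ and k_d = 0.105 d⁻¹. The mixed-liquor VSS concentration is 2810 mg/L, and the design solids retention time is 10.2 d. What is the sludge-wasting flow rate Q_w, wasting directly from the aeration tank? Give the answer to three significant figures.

Q_w ≈ 400 m³/d

Steady-state biomass mass balance: V·X·(1 + k_d·θ_c) = Y·Q·(S₀ − S)·θ_c, so V = 0.547 × 1490 × (2880 − 27.3) × 10.2 / [2810 × (1 + 0.105 × 10.2)] = 2.37×10^7 / 5820 = 4075 m³.
Wasting from the aeration tank: Q_w = V / θ_c = 4075 / 10.2 = 399.5 m³/d.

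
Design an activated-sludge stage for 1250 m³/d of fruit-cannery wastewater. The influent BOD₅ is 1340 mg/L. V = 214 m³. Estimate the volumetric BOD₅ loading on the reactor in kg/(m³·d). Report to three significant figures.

L_v ≈ 7.83 kg BOD₅/(m³·d)

L_v = Q S₀ / V = 1250 × 1340 × 10⁻³ / 214.0 = 7.827 kg/(m³·d).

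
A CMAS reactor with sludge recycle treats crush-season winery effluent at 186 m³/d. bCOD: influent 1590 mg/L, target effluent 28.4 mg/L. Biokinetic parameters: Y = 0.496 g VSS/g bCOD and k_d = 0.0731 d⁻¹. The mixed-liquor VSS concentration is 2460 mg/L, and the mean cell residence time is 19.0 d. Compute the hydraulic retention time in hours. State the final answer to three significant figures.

Steady-state biomass mass balance: V·X·(1 + k_d·θ_c) = Y·Q·(S₀ − S)·θ_c, so V = 0.496 × 186 × (1590 − 28.4) × 19.0 / [2460 × (1 + 0.0731 × 19.0)] = 2.74×10^6 / 5877 = 465.8 m³.
HRT = V/Q = 465.8 m³ / 186 m³·d⁻¹ = 2.504 d × 24 = 60.10 h.

τ ≈ 60.1 h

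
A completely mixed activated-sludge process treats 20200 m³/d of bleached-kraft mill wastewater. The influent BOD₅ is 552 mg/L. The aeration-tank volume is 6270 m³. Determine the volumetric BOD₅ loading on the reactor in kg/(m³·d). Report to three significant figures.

L_v ≈ 1.78 kg BOD₅/(m³·d)

Volumetric loading L_v = Q·S₀ / V = 20200 × 552 g/m³ / 6270 m³ = 1778 g/(m³·d) = 1.778 kg BOD₅/(m³·d).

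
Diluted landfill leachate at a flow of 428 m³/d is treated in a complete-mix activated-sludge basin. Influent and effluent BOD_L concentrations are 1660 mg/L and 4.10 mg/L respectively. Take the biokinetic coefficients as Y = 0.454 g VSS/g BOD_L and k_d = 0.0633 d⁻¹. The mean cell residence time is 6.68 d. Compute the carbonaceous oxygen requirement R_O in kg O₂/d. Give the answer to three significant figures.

R_O ≈ 388 kg O₂/d

Correct the yield for decay: Y_obs = Y/(1 + k_d θ_c) = 0.454 / (1 + 0.0633 × 6.68) = 0.454 / 1.423 = 0.3191.
ΔS = 1660 − 4.10 = 1656 mg/L, so the substrate removal rate is 428 × 1656/1000 = 708.7 kg BOD_L/d.
Net sludge production P_X = 0.3191 × 708.7 = 226.1 kg VSS/d.
Carbonaceous O₂ demand = substrate oxidised − cell-mass equivalent = 708.7 − 1.42 × 226.1 = 387.6 kg O₂/d.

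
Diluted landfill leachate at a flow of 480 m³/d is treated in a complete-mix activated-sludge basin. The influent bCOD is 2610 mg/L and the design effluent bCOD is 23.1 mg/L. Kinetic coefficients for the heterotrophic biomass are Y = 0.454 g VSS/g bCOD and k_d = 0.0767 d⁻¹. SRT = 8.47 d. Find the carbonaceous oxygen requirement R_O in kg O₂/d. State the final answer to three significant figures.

Correct the yield for decay: Y_obs = Y/(1 + k_d θ_c) = 0.454 / (1 + 0.0767 × 8.47) = 0.454 / 1.650 = 0.2752.
Q·(S₀ − S) = 480 × (2610 − 23.1) × 10⁻³ = 1242 kg/d removed.
P_X = Y_obs·Q·(S₀ − S) = 0.2752 × 1242 = 341.7 kg VSS/d.
R_O = Q·ΔS − 1.42 P_X = 1242 − 485.3 = 756.5 kg O₂/d.

R_O ≈ 756 kg O₂/d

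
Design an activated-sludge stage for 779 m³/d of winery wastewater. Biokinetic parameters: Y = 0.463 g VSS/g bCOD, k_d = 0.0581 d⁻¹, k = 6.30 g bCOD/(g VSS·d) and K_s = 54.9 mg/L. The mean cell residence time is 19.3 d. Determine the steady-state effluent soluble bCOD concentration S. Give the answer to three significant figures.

S ≈ 2.15 mg/L

From the Monod/SRT balance for a CMAS, S = K_s·(1+k_d θ_c)/[θ_c·(Y k − k_d) − 1] = 54.9 × (1 + 0.0581 × 19.3) / [19.3 × (0.463 × 6.30 − 0.0581) − 1] = 116.5 / 54.17 = 2.150 mg/L.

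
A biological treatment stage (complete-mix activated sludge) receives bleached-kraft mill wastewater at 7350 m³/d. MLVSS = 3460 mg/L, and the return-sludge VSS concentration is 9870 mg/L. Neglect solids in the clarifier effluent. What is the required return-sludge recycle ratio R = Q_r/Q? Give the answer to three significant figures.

Mass balance around the secondary clarifier (neglecting effluent solids): R = X / (X_r − X) = 3460 / (9870 − 3460) = 0.5398.

R ≈ 0.540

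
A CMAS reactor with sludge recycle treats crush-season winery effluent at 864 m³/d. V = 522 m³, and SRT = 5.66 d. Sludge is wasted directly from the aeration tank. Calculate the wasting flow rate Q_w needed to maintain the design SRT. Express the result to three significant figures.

Wasting from the aeration tank: Q_w = V / θ_c = 522.0 / 5.66 = 92.23 m³/d.

Q_w ≈ 92.2 m³/d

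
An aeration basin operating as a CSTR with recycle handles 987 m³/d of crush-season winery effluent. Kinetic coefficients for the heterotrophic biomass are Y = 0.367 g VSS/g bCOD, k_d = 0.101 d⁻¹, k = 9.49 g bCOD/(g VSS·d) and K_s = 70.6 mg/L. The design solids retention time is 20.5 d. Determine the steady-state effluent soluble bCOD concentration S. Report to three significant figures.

S ≈ 3.17 mg/L

Effluent substrate depends only on kinetics and SRT: S = K_s(1 + k_d θ_c) / [θ_c(Yk − k_d) − 1] = 70.6 × (1 + 0.101 × 20.5) / [20.5 × (0.367 × 9.49 − 0.101) − 1] = 216.8 / 68.33 = 3.173 mg/L.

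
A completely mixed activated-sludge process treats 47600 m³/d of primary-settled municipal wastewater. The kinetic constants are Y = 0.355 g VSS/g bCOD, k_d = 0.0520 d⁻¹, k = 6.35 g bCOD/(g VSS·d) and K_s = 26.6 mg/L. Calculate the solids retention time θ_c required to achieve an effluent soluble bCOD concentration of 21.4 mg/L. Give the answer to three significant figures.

θ_c ≈ 1.05 d

Specific growth rate at S = 21.4 mg/L: μ = YkS/(K_s+S) = 0.355·6.35·21.4/(26.6+21.4) = 1.005 d⁻¹.
1/θ_c = 1.005 − 0.0520 = 0.9530 d⁻¹, so θ_c = 1.049 d.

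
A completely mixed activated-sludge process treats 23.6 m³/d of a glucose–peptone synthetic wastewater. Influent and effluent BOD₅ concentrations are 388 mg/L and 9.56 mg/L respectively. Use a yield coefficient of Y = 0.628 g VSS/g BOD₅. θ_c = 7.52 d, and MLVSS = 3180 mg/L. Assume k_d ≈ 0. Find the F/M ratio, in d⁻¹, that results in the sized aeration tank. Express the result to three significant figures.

F/M ≈ 0.217 d⁻¹

Biomass mass balance (decay neglected): V·X = Y·Q·(S₀ − S)·θ_c, so V = 0.628 × 23.6 × (388 − 9.56) × 7.52 / 3180 = 13.26 m³.
F/M = Q·S₀ / (V·X) = 23.6 × 388 / (13.26 × 3180) = 0.2171 g BOD₅·(g VSS·d)⁻¹.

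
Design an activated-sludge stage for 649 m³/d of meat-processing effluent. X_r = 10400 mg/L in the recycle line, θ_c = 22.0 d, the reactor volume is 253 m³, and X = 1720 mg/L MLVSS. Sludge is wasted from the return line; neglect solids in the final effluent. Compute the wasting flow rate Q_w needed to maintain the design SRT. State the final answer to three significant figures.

Q_w = (V·X)/(θ_c X_r) = 253.0 × 1720 / (22.0 × 10400) = 1.902 m³/d.

Q_w ≈ 1.90 m³/d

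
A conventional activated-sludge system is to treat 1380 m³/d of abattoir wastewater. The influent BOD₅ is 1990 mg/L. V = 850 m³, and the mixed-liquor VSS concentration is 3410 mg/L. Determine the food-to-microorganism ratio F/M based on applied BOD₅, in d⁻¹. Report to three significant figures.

F/M ≈ 0.947 d⁻¹

F/M = Q·S₀ / (V·X) = 1380 × 1990 / (850.0 × 3410) = 0.9475 g BOD₅·(g VSS·d)⁻¹.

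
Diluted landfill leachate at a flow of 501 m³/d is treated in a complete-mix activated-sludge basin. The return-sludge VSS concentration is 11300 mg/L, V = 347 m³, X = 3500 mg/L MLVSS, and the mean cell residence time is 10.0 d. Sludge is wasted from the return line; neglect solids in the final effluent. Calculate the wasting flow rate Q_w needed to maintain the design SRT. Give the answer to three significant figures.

Q_w ≈ 10.7 m³/d

Q_w = (V·X)/(θ_c X_r) = 347.0 × 3500 / (10.0 × 11300) = 10.75 m³/d.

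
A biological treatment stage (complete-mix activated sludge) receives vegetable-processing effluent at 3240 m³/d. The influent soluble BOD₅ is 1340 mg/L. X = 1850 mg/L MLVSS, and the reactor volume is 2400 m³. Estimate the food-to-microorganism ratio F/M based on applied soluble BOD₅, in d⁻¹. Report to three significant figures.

F/M ≈ 0.978 d⁻¹

F/M = applied load / biomass = Q·S₀/(V·X) = 3240 × 1340 / (2400 × 1850) = 0.9778 d⁻¹.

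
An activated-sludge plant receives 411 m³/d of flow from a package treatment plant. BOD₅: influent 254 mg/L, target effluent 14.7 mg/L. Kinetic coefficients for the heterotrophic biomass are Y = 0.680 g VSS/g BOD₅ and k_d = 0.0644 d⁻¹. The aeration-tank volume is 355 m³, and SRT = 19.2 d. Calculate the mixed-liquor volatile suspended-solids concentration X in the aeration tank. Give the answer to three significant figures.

X = Y·Q·ΔS·θ_c / [V·(1 + k_d θ_c)] = 0.680 × 411 × (254 − 14.7) × 19.2 / [355 × (1 + 0.0644 × 19.2)] = 1617 mg/L.

X ≈ 1620 mg/L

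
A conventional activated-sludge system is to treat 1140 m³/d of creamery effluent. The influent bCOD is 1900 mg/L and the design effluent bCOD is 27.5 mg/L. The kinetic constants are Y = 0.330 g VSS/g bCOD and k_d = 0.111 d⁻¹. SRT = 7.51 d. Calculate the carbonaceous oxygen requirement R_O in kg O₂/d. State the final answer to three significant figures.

R_O ≈ 1590 kg O₂/d

Y_obs = Y / (1 + k_d θ_c) = 0.330 / (1 + 0.111 × 7.51) = 0.330 / 1.834 = 0.1800.
Substrate removed = Q·(S₀ − S) = 1140 m³/d × (1900 − 27.5) g/m³ = 2.13×10^6 g/d = 2135 kg/d.
Biomass synthesised: P_X = Y_obs × 2135 = 384.2 kg VSS/d.
R_O = Q·(S₀ − S) − 1.42·P_X = 2135 − 1.42 × 384.2 = 1589 kg O₂/d.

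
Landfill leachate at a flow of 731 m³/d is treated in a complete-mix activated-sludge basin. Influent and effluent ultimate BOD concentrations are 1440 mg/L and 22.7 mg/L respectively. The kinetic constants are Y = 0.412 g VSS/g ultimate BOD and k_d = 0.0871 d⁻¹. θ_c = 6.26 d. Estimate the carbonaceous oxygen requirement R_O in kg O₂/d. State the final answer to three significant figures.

R_O ≈ 644 kg O₂/d

Observed yield with endogenous decay: Y_obs = Y / (1 + k_d·θ_c) = 0.412 / (1 + 0.0871 × 6.26) = 0.412 / 1.545 = 0.2666 g VSS/g ultimate BOD.
ΔS = 1440 − 22.7 = 1417 mg/L, so the substrate removal rate is 731 × 1417/1000 = 1036 kg ultimate BOD/d.
Net sludge production P_X = 0.2666 × 1036 = 276.2 kg VSS/d.
R_O = Q·(S₀ − S) − 1.42·P_X = 1036 − 1.42 × 276.2 = 643.8 kg O₂/d.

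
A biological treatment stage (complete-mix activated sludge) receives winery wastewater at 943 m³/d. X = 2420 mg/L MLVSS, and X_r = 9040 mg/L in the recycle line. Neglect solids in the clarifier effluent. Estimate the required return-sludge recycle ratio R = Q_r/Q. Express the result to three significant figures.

Solids balance on the clarifier gives (1+R)X = R·X_r, so R = X/(X_r − X) = 2420 / (9040 − 2420) = 0.3656.

R ≈ 0.366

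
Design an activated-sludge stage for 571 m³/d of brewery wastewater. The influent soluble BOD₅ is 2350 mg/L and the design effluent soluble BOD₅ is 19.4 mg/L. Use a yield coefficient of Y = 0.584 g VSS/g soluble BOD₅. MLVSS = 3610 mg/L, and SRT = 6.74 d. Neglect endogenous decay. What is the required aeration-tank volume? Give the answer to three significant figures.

V·X = Y·Q·ΔS·θ_c gives V = 0.584 × 571 × (2350 − 19.4) × 6.74 / 3610 = 1451 m³.

V ≈ 1450 m³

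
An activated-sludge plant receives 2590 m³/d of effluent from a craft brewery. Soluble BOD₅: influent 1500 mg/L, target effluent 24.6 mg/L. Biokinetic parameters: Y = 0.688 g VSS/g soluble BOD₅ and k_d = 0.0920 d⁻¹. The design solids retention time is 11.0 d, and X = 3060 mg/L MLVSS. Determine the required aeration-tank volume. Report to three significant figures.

From the SRT design equation V = Y Q (S₀−S) θ_c / [X (1 + k_d θ_c)] = 0.688 × 2590 × (1500 − 24.6) × 11.0 / [3060 × (1 + 0.0920 × 11.0)] = 2.89×10^7 / 6157 = 4697 m³.

V ≈ 4700 m³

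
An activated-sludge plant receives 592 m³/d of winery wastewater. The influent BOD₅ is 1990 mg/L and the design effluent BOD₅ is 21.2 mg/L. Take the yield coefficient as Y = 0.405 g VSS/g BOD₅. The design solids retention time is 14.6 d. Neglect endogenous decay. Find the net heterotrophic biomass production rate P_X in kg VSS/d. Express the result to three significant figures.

P_X ≈ 472 kg VSS/d

No decay correction is needed, so Y_obs = Y = 0.405.
ΔS = 1990 − 21.2 = 1969 mg/L, so the substrate removal rate is 592 × 1969/1000 = 1166 kg BOD₅/d.
P_X = Y_obs · Q(S₀ − S) = 0.4050 × 1166 = 472.0 kg VSS/d.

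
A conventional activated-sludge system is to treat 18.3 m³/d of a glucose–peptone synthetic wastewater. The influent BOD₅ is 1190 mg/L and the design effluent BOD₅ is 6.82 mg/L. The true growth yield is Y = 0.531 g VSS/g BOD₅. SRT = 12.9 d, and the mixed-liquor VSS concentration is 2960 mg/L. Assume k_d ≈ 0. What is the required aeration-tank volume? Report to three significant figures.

V·X = Y·Q·ΔS·θ_c gives V = 0.531 × 18.3 × (1190 − 6.82) × 12.9 / 2960 = 50.11 m³.

V ≈ 50.1 m³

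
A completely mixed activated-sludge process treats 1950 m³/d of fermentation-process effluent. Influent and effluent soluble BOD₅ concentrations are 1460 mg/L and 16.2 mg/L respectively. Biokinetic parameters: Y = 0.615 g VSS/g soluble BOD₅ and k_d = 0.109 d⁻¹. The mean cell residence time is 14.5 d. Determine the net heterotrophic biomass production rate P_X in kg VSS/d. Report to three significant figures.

Correct the yield for decay: Y_obs = Y/(1 + k_d θ_c) = 0.615 / (1 + 0.109 × 14.5) = 0.615 / 2.580 = 0.2383.
Substrate removed = Q·(S₀ − S) = 1950 m³/d × (1460 − 16.2) g/m³ = 2.82×10^6 g/d = 2815 kg/d.
Net biomass production P_X = Y_obs × Q·(S₀ − S) = 0.2383 × 2815 = 671.0 kg VSS/d.

P_X ≈ 671 kg VSS/d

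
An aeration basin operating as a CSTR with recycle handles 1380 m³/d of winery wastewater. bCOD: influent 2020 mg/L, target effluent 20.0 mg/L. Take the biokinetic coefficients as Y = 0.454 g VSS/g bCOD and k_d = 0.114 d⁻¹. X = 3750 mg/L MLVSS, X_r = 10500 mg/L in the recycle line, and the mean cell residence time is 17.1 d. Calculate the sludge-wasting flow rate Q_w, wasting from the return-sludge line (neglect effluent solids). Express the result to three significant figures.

Q_w ≈ 40.5 m³/d

Steady-state biomass mass balance: V·X·(1 + k_d·θ_c) = Y·Q·(S₀ − S)·θ_c, so V = 0.454 × 1380 × (2020 − 20.0) × 17.1 / [3750 × (1 + 0.114 × 17.1)] = 2.14×10^7 / 11060 = 1937 m³.
Wasting from the return line (neglecting effluent solids): Q_w = V·X / (θ_c·X_r) = 1937 × 3750 / (17.1 × 10500) = 40.46 m³/d.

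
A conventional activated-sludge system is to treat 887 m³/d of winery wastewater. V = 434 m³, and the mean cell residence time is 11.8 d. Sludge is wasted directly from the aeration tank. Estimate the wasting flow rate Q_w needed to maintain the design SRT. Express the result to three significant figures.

Wasting from the aeration tank: Q_w = V / θ_c = 434.0 / 11.8 = 36.78 m³/d.

Q_w ≈ 36.8 m³/d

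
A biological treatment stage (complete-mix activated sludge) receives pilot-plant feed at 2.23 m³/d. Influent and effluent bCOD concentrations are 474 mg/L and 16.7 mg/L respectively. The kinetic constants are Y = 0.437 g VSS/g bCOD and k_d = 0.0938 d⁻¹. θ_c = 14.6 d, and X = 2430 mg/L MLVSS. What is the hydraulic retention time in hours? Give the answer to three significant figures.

τ ≈ 12.2 h

From the SRT design equation V = Y Q (S₀−S) θ_c / [X (1 + k_d θ_c)] = 0.437 × 2.23 × (474 − 16.7) × 14.6 / [2430 × (1 + 0.0938 × 14.6)] = 6.51×10^3 / 5758 = 1.130 m³.
τ = V/Q = 1.130/2.23 = 0.5067 d, or 12.16 h.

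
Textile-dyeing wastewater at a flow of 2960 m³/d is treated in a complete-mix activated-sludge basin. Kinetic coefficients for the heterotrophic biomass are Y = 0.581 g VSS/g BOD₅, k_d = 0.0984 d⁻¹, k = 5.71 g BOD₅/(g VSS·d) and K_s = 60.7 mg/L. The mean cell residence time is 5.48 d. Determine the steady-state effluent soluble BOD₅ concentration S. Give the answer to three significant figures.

S ≈ 5.61 mg/L

Effluent substrate depends only on kinetics and SRT: S = K_s(1 + k_d θ_c) / [θ_c(Yk − k_d) − 1] = 60.7 × (1 + 0.0984 × 5.48) / [5.48 × (0.581 × 5.71 − 0.0984) − 1] = 93.43 / 16.64 = 5.615 mg/L.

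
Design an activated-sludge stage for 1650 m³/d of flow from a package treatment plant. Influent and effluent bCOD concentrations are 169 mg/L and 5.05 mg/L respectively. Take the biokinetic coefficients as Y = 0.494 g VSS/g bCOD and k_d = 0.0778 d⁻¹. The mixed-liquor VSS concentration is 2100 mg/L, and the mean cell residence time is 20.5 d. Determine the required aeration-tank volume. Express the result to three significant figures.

Steady-state biomass mass balance: V·X·(1 + k_d·θ_c) = Y·Q·(S₀ − S)·θ_c, so V = 0.494 × 1650 × (169 − 5.05) × 20.5 / [2100 × (1 + 0.0778 × 20.5)] = 2.74×10^6 / 5449 = 502.7 m³.

V ≈ 503 m³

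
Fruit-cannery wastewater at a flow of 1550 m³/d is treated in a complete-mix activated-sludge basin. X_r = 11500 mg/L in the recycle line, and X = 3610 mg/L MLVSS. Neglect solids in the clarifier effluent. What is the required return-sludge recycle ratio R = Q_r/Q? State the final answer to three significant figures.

Solids balance on the clarifier gives (1+R)X = R·X_r, so R = X/(X_r − X) = 3610 / (11500 − 3610) = 0.4575.

R ≈ 0.458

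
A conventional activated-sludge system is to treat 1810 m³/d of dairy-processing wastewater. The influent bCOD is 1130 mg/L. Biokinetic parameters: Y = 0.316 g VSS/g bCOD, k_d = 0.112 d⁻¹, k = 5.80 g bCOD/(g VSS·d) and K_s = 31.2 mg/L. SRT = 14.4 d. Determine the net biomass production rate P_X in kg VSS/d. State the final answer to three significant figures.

From the Monod/SRT balance for a CMAS, S = K_s·(1+k_d θ_c)/[θ_c·(Y k − k_d) − 1] = 31.2 × (1 + 0.112 × 14.4) / [14.4 × (0.316 × 5.80 − 0.112) − 1] = 81.52 / 23.78 = 3.428 mg/L.
Observed yield with endogenous decay: Y_obs = Y / (1 + k_d·θ_c) = 0.316 / (1 + 0.112 × 14.4) = 0.316 / 2.613 = 0.1209 g VSS/g bCOD.
Q·(S₀ − S) = 1810 × (1130 − 3.43) × 10⁻³ = 2039 kg/d removed.
So the net sludge growth is P_X = 0.1209 × 2039 = 246.6 kg VSS/d.

P_X ≈ 247 kg VSS/d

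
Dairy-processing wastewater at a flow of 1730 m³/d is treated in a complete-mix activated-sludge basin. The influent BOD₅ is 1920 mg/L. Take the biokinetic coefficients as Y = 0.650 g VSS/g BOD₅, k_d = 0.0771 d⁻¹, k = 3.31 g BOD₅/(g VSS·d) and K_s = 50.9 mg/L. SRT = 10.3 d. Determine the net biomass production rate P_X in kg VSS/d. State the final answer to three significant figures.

P_X ≈ 1200 kg VSS/d

Effluent substrate depends only on kinetics and SRT: S = K_s(1 + k_d θ_c) / [θ_c(Yk − k_d) − 1] = 50.9 × (1 + 0.0771 × 10.3) / [10.3 × (0.650 × 3.31 − 0.0771) − 1] = 91.32 / 20.37 = 4.484 mg/L.
Observed yield with endogenous decay: Y_obs = Y / (1 + k_d·θ_c) = 0.650 / (1 + 0.0771 × 10.3) = 0.650 / 1.794 = 0.3623 g VSS/g BOD₅.
Substrate removed = Q·(S₀ − S) = 1730 m³/d × (1920 − 4.48) g/m³ = 3.31×10^6 g/d = 3314 kg/d.
P_X = Y_obs · Q(S₀ − S) = 0.3623 × 3314 = 1201 kg VSS/d.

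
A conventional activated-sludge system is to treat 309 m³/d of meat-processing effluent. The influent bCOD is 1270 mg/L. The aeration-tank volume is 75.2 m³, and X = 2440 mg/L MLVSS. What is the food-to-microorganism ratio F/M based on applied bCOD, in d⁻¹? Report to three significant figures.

Food-to-microorganism ratio F/M = Q S₀ / (V X) = 309 × 1270 / (75.20 × 2440) = 2.139 d⁻¹.

F/M ≈ 2.14 d⁻¹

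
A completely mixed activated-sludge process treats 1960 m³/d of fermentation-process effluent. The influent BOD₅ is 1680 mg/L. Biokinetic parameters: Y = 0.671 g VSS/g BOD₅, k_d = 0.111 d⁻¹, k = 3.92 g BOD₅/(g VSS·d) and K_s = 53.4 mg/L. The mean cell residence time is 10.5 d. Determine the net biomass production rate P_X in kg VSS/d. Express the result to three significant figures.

Effluent substrate depends only on kinetics and SRT: S = K_s(1 + k_d θ_c) / [θ_c(Yk − k_d) − 1] = 53.4 × (1 + 0.111 × 10.5) / [10.5 × (0.671 × 3.92 − 0.111) − 1] = 115.6 / 25.45 = 4.543 mg/L.
Observed yield with endogenous decay: Y_obs = Y / (1 + k_d·θ_c) = 0.671 / (1 + 0.111 × 10.5) = 0.671 / 2.165 = 0.3099 g VSS/g BOD₅.
Substrate removed = Q·(S₀ − S) = 1960 m³/d × (1680 − 4.54) g/m³ = 3.28×10^6 g/d = 3284 kg/d.
P_X = Y_obs · Q(S₀ − S) = 0.3099 × 3284 = 1018 kg VSS/d.

P_X ≈ 1020 kg VSS/d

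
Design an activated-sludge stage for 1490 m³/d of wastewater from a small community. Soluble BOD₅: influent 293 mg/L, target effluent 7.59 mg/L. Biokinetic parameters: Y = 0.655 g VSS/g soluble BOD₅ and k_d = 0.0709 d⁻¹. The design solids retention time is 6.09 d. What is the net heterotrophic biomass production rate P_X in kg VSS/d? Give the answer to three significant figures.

P_X ≈ 195 kg VSS/d

Correct the yield for decay: Y_obs = Y/(1 + k_d θ_c) = 0.655 / (1 + 0.0709 × 6.09) = 0.655 / 1.432 = 0.4575.
Mass of soluble BOD₅ removed per day: Q(S₀ − S) = 1490 × 285.4 g/m³ = 425.3 kg/d.
Net biomass production P_X = Y_obs × Q·(S₀ − S) = 0.4575 × 425.3 = 194.5 kg VSS/d.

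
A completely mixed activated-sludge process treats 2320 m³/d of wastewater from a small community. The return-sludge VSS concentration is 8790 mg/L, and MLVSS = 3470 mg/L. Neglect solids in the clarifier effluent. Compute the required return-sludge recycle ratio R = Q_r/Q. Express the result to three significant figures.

Solids balance on the clarifier gives (1+R)X = R·X_r, so R = X/(X_r − X) = 3470 / (8790 − 3470) = 0.6523.

R ≈ 0.652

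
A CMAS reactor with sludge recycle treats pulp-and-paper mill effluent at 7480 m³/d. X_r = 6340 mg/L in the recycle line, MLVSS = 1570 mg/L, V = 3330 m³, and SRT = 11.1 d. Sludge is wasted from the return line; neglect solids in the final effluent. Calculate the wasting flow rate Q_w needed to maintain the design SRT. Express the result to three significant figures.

Q_w ≈ 74.3 m³/d

Q_w = (V·X)/(θ_c X_r) = 3330 × 1570 / (11.1 × 6340) = 74.29 m³/d.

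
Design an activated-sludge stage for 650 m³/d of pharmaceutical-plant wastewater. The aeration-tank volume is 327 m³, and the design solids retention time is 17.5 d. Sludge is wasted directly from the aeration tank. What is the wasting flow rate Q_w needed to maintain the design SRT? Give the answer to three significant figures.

For wasting at MLVSS concentration, Q_w = V/θ_c = 327.0/17.5 = 18.69 m³/d.

Q_w ≈ 18.7 m³/d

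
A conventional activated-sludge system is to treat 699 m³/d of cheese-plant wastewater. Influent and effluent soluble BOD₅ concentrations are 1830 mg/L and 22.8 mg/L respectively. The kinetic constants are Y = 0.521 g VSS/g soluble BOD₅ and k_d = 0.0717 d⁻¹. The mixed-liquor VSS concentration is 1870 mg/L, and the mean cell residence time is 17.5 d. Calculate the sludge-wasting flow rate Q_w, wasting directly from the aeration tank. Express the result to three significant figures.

Q_w ≈ 156 m³/d

Steady-state biomass mass balance: V·X·(1 + k_d·θ_c) = Y·Q·(S₀ − S)·θ_c, so V = 0.521 × 699 × (1830 − 22.8) × 17.5 / [1870 × (1 + 0.0717 × 17.5)] = 1.15×10^7 / 4216 = 2732 m³.
With mixed-liquor wasting, θ_c = V/Q_w, so Q_w = V/θ_c = 2732/17.5 = 156.1 m³/d.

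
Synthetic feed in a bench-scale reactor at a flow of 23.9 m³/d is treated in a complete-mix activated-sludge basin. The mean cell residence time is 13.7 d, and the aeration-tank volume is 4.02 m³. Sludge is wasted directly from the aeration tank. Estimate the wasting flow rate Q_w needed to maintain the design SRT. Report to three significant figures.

Q_w ≈ 0.293 m³/d

For wasting at MLVSS concentration, Q_w = V/θ_c = 4.020/13.7 = 0.2934 m³/d.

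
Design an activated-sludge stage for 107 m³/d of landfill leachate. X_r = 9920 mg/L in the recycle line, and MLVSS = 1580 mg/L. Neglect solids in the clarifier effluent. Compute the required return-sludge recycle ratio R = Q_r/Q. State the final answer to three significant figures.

R ≈ 0.189

Solids balance on the clarifier gives (1+R)X = R·X_r, so R = X/(X_r − X) = 1580 / (9920 − 1580) = 0.1894.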